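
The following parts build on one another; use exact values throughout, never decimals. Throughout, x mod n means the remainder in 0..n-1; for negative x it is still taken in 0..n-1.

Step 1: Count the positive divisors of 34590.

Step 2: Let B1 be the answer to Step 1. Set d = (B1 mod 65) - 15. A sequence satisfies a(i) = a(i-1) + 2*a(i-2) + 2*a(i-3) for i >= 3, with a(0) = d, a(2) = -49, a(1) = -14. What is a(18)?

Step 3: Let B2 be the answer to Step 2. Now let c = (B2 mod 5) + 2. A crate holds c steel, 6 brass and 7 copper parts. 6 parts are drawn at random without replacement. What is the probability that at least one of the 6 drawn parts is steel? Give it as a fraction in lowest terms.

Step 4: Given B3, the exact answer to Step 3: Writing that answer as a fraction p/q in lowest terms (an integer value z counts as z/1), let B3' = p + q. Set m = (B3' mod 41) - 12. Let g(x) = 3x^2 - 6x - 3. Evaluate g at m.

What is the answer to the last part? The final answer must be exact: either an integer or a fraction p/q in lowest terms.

1194

Step 1: 34590 = 2 * 3 * 5 * 1153; number of divisors = (1+1) * (1+1) * (1+1) * (1+1) = 16; answer 16
Step 2: B1 = 16; d = 1; a(3) = 1*(-49) + 2*(-14) + 2*(1) = -75; iterating: a(3)=-75, a(4)=-201, a(5)=-449, a(6)=-1001, a(7)=-2301, a(8)=-5201, a(9)=-11805, a(10)=-26809, a(11)=-60821, a(12)=-138049, a(13)=-313309, a(14)=-711049, a(15)=-1613765, a(16)=-3662481, a(17)=-8312109, a(18)=-18864601; answer -18864601
Step 3: B2 = -18864601; c = 6; total draws C(19,6) = 27132; complement C(13,6) = 1716; favorable 27132 - 1716 = 25416; P = 2118/2261; answer 2118/2261
Step 4: B3 = 2118/2261; threaded value p + q = 4379; m = 21; 3*(21)^2 - 6*(21)^1 - 3 = (1323) + (-126) + (-3) = 1194; answer 1194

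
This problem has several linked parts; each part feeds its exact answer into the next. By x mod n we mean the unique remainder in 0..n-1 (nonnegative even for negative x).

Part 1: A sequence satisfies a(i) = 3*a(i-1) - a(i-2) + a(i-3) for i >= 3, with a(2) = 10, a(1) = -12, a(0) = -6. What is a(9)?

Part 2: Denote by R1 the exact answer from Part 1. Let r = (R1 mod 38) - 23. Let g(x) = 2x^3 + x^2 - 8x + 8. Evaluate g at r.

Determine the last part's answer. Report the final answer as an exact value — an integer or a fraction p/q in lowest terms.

15

Part 1: a(3) = 3*(10) - 1*(-12) + 1*(-6) = 36; iterating: a(3)=36, a(4)=86, a(5)=232, a(6)=646, a(7)=1792, a(8)=4962, a(9)=13740; answer 13740
Part 2: R1 = 13740; r = -1; 2*(-1)^3 + 1*(-1)^2 - 8*(-1)^1 + 8 = (-2) + (1) + (8) + (8) = 15; answer 15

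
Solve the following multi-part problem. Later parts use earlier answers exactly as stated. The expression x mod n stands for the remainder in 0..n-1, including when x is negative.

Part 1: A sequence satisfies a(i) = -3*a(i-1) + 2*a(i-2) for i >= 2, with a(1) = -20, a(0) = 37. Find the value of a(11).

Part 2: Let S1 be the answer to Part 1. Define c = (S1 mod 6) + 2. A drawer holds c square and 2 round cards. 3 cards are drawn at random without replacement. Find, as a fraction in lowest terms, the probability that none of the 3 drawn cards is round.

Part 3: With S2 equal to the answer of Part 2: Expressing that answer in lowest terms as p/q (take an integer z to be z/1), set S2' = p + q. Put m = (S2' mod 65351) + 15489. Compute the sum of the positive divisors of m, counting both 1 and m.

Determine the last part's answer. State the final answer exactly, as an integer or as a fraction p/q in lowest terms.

24816

Part 1: a(2) = -3*(-20) + 2*(37) = 134; iterating: a(2)=134, a(3)=-442, a(4)=1594, a(5)=-5666, a(6)=20186, a(7)=-71890, a(8)=256042, a(9)=-911906, a(10)=3247802, a(11)=-11567218; answer -11567218
Part 2: S1 = -11567218; c = 4; total draws C(6,3) = 20; favorable C(4,3) = 4; P = 1/5; answer 1/5
Part 3: S2 = 1/5; threaded value p + q = 6; m = 15495; 15495 = 3 * 5 * 1033; sigma = (1 + 3) * (1 + 5) * (1 + 1033) = 4 * 6 * 1034 = 24816; answer 24816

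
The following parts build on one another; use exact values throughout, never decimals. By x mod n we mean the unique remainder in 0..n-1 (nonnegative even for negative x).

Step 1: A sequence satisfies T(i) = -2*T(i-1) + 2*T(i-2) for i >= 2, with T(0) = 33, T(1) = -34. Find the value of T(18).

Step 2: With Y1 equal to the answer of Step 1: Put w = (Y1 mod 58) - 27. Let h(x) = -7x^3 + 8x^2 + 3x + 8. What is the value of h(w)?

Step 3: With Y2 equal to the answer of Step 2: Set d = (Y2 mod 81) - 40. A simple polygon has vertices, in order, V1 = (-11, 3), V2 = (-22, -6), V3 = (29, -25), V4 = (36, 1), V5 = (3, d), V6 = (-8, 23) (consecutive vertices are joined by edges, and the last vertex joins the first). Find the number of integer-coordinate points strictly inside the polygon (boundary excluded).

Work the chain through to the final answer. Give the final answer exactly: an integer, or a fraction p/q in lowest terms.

Step 1: T(2) = -2*(-34) + 2*(33) = 134; iterating: T(2)=134, T(3)=-336, T(4)=940, T(5)=-2552, T(6)=6984, T(7)=-19072, T(8)=52112, T(9)=-142368, T(10)=388960, T(11)=-1062656, T(12)=2903232, T(13)=-7931776, T(14)=21670016, T(15)=-59203584, T(16)=161747200, T(17)=-441901568, T(18)=1207297536; answer 1207297536
Step 2: Y1 = 1207297536; w = 17; -7*(17)^3 + 8*(17)^2 + 3*(17)^1 + 8 = (-34391) + (2312) + (51) + (8) = -32020; answer -32020
Step 3: Y2 = -32020; d = 16; cross terms: (-11*-6 - -22*3)=132, (-22*-25 - 29*-6)=724, (29*1 - 36*-25)=929, (36*16 - 3*1)=573, (3*23 - -8*16)=197, (-8*3 - -11*23)=229; twice the area = |2784| = 2784; area = 1392; boundary points = 1 + 1 + 1 + 3 + 1 + 1 = 8; strictly interior points = area - boundary/2 + 1 = 1389; answer 1389

1389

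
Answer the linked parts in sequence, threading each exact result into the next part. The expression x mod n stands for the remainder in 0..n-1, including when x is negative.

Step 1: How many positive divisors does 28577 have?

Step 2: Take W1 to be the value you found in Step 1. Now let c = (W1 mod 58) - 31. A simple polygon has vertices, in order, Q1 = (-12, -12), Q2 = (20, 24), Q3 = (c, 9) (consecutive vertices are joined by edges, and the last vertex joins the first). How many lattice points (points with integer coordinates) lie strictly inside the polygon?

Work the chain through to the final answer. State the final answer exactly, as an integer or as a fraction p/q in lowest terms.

Step 1: 28577 = 17 * 41^2; number of divisors = (1+1) * (2+1) = 6; answer 6
Step 2: W1 = 6; c = -25; cross terms: (-12*24 - 20*-12)=-48, (20*9 - -25*24)=780, (-25*-12 - -12*9)=408; twice the area = |1140| = 1140; area = 570; boundary points = 4 + 15 + 1 = 20; strictly interior points = area - boundary/2 + 1 = 561; answer 561

561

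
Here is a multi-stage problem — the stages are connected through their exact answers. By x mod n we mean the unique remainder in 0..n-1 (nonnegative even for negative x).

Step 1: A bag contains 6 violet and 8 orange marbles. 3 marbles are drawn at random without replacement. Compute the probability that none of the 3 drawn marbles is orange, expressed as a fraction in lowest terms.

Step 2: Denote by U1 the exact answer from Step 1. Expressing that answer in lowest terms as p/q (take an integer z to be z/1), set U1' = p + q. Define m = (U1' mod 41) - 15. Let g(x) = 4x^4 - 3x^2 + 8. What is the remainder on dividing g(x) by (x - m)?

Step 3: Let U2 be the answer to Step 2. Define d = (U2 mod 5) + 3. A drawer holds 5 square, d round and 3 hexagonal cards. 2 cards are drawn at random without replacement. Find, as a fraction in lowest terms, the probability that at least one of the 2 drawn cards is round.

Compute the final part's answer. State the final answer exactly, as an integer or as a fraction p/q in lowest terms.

11/15

Step 1: total draws C(14,3) = 364; favorable C(6,3) = 20; P = 5/91; answer 5/91
Step 2: U1 = 5/91; threaded value p + q = 96; m = -1; remainder = value at the root: 4*(-1)^4 - 3*(-1)^2 + 8 = (4) + (-3) + (8) = 9; answer 9
Step 3: U2 = 9; d = 7; total draws C(15,2) = 105; complement C(8,2) = 28; favorable 105 - 28 = 77; P = 11/15; answer 11/15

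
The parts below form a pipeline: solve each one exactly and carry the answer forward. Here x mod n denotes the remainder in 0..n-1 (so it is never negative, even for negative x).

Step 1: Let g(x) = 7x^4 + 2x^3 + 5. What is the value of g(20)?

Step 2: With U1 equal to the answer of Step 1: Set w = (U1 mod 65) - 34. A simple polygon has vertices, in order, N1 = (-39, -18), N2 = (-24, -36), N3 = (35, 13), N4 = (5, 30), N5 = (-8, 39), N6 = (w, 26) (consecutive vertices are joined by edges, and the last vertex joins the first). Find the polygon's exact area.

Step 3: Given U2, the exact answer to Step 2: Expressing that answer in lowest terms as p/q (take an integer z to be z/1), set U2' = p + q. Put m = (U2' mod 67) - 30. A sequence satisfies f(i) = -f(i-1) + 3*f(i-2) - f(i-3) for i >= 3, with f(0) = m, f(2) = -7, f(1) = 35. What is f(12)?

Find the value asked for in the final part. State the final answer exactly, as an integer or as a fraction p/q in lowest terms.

-232682

Step 1: 7*(20)^4 + 2*(20)^3 + 5 = (1120000) + (16000) + (5) = 1136005; answer 1136005
Step 2: U1 = 1136005; w = -34; cross terms: (-39*-36 - -24*-18)=972, (-24*13 - 35*-36)=948, (35*30 - 5*13)=985, (5*39 - -8*30)=435, (-8*26 - -34*39)=1118, (-34*-18 - -39*26)=1626; twice the area = |6084| = 6084; area = 3042; answer 3042
Step 3: U2 = 3042; threaded value p + q = 3043; m = -2; f(3) = -1*(-7) + 3*(35) - 1*(-2) = 114; iterating: f(3)=114, f(4)=-170, f(5)=519, f(6)=-1143, f(7)=2870, f(8)=-6818, f(9)=16571, f(10)=-39895, f(11)=96426, f(12)=-232682; answer -232682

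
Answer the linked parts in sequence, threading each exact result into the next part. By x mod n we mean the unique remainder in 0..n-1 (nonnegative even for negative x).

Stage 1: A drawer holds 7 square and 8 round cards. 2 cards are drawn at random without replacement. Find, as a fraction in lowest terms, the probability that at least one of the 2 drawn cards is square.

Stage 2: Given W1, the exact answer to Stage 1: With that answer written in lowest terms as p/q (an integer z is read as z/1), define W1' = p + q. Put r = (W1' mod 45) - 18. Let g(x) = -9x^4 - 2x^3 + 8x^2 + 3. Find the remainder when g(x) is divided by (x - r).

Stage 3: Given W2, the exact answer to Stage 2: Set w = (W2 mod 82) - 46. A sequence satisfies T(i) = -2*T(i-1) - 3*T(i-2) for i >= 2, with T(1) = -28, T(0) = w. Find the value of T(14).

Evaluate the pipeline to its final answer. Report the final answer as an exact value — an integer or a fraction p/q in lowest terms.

Stage 1: total draws C(15,2) = 105; complement C(8,2) = 28; favorable 105 - 28 = 77; P = 11/15; answer 11/15
Stage 2: W1 = 11/15; threaded value p + q = 26; r = 8; remainder = value at the root: -9*(8)^4 - 2*(8)^3 + 8*(8)^2 + 3 = (-36864) + (-1024) + (512) + (3) = -37373; answer -37373
Stage 3: W2 = -37373; w = -27; T(2) = -2*(-28) - 3*(-27) = 137; iterating: T(2)=137, T(3)=-190, T(4)=-31, T(5)=632, T(6)=-1171, T(7)=446, T(8)=2621, T(9)=-6580, T(10)=5297, T(11)=9146, T(12)=-34183, T(13)=40928, T(14)=20693; answer 20693

20693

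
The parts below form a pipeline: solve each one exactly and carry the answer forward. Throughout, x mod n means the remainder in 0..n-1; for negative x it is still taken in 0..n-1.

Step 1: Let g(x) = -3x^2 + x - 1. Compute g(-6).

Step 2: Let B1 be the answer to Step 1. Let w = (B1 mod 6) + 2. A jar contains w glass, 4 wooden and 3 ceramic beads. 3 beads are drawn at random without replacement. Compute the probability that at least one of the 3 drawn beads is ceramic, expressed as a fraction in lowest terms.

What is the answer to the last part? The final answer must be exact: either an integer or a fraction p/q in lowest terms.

199/364

Step 1: -3*(-6)^2 + 1*(-6)^1 - 1 = (-108) + (-6) + (-1) = -115; answer -115
Step 2: B1 = -115; w = 7; total draws C(14,3) = 364; complement C(11,3) = 165; favorable 364 - 165 = 199; P = 199/364; answer 199/364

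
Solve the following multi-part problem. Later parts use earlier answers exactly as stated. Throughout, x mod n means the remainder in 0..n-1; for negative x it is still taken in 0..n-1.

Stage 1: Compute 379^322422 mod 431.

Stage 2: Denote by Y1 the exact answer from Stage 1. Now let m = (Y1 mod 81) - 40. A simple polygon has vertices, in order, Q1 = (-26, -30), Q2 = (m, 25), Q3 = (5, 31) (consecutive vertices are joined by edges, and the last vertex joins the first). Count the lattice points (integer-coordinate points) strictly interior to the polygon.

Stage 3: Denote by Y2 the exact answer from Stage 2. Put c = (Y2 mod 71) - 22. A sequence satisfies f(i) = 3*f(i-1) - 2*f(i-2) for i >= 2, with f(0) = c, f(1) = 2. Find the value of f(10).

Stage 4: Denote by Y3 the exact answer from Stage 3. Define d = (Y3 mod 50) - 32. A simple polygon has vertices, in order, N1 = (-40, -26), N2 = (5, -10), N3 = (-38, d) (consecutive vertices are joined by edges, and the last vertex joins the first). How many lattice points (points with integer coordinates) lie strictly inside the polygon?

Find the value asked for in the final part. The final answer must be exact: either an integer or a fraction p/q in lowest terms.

Stage 1: squarings mod 431: 379^1=379, 379^2=118, 379^4=132, 379^8=184, 379^16=238, 379^32=183, 379^64=302, 379^128=263, 379^256=209, 379^512=150, 379^1024=88, 379^2048=417, 379^4096=196, 379^8192=57, 379^16384=232, 379^32768=380, 379^65536=15, 379^131072=225, 379^262144=198; 379^322422 = 379^2 * 379^4 * 379^16 * 379^32 * 379^64 * 379^256 * 379^512 * 379^2048 * 379^8192 * 379^16384 * 379^32768 * 379^262144 = 225 (mod 431); answer 225
Stage 2: Y1 = 225; m = 23; cross terms: (-26*25 - 23*-30)=40, (23*31 - 5*25)=588, (5*-30 - -26*31)=656; twice the area = |1284| = 1284; area = 642; boundary points = 1 + 6 + 1 = 8; strictly interior points = area - boundary/2 + 1 = 639; answer 639
Stage 3: Y2 = 639; c = -22; f(2) = 3*(2) - 2*(-22) = 50; iterating: f(2)=50, f(3)=146, f(4)=338, f(5)=722, f(6)=1490, f(7)=3026, f(8)=6098, f(9)=12242, f(10)=24530; answer 24530
Stage 4: Y3 = 24530; d = -2; cross terms: (-40*-10 - 5*-26)=530, (5*-2 - -38*-10)=-390, (-38*-26 - -40*-2)=908; twice the area = |1048| = 1048; area = 524; boundary points = 1 + 1 + 2 = 4; strictly interior points = area - boundary/2 + 1 = 523; answer 523

523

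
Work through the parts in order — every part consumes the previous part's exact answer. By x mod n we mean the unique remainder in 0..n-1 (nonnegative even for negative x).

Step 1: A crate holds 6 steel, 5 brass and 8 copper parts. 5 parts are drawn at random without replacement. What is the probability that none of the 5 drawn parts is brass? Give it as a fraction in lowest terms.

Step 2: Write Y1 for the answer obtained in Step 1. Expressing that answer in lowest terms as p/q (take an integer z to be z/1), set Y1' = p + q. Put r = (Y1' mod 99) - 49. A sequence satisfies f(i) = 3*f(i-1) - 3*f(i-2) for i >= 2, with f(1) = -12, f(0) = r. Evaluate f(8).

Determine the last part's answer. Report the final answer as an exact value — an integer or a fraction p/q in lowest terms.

3726

Step 1: total draws C(19,5) = 11628; favorable C(14,5) = 2002; P = 1001/5814; answer 1001/5814
Step 2: Y1 = 1001/5814; threaded value p + q = 6815; r = 34; f(2) = 3*(-12) - 3*(34) = -138; iterating: f(2)=-138, f(3)=-378, f(4)=-720, f(5)=-1026, f(6)=-918, f(7)=324, f(8)=3726; answer 3726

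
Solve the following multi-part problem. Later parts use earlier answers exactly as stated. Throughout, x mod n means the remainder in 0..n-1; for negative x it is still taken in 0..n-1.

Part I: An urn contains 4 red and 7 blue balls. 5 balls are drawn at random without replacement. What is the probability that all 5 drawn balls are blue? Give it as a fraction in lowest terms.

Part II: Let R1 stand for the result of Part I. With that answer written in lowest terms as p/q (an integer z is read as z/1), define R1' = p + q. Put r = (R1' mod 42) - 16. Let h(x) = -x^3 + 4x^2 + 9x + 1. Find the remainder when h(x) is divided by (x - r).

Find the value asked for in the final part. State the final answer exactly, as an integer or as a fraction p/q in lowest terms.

-83

Part I: total draws C(11,5) = 462; favorable C(7,5) = 21; P = 1/22; answer 1/22
Part II: R1 = 1/22; threaded value p + q = 23; r = 7; remainder = value at the root: -1*(7)^3 + 4*(7)^2 + 9*(7)^1 + 1 = (-343) + (196) + (63) + (1) = -83; answer -83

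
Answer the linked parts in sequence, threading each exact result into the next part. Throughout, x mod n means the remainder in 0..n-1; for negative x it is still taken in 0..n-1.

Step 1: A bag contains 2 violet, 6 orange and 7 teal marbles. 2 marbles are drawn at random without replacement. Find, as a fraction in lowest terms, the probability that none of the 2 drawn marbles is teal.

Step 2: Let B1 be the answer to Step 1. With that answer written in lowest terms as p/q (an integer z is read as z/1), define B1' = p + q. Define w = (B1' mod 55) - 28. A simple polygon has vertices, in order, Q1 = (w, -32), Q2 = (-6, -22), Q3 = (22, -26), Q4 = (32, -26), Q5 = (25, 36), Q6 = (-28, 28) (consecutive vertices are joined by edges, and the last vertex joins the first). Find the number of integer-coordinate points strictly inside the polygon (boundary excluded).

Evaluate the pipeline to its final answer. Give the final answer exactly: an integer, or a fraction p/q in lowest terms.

2774

Step 1: total draws C(15,2) = 105; favorable C(8,2) = 28; P = 4/15; answer 4/15
Step 2: B1 = 4/15; threaded value p + q = 19; w = -9; cross terms: (-9*-22 - -6*-32)=6, (-6*-26 - 22*-22)=640, (22*-26 - 32*-26)=260, (32*36 - 25*-26)=1802, (25*28 - -28*36)=1708, (-28*-32 - -9*28)=1148; twice the area = |5564| = 5564; area = 2782; boundary points = 1 + 4 + 10 + 1 + 1 + 1 = 18; strictly interior points = area - boundary/2 + 1 = 2774; answer 2774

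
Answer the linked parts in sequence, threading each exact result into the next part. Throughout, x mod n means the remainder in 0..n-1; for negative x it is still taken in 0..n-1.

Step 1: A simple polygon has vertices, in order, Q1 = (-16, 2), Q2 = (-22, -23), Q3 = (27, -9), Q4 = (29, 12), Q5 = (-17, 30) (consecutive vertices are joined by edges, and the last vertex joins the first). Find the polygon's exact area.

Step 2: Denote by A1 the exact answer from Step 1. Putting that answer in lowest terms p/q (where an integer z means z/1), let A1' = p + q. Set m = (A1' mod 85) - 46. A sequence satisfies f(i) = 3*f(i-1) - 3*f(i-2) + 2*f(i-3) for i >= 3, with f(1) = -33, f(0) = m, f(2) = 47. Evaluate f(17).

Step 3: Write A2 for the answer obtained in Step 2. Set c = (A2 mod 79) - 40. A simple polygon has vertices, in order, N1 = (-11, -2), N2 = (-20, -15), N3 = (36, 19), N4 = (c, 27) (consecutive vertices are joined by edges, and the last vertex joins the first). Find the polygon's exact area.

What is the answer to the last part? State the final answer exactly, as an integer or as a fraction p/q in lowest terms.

Step 1: cross terms: (-16*-23 - -22*2)=412, (-22*-9 - 27*-23)=819, (27*12 - 29*-9)=585, (29*30 - -17*12)=1074, (-17*2 - -16*30)=446; twice the area = |3336| = 3336; area = 1668; answer 1668
Step 2: A1 = 1668; threaded value p + q = 1669; m = 8; f(3) = 3*(47) - 3*(-33) + 2*(8) = 256; iterating: f(3)=256, f(4)=561, f(5)=1009, f(6)=1856, f(7)=3663, f(8)=7439, f(9)=15040, f(10)=30129, f(11)=60145, f(12)=120128, f(13)=240207, f(14)=480527, f(15)=961216, f(16)=1922481, f(17)=3844849; answer 3844849
Step 3: A2 = 3844849; c = 37; cross terms: (-11*-15 - -20*-2)=125, (-20*19 - 36*-15)=160, (36*27 - 37*19)=269, (37*-2 - -11*27)=223; twice the area = |777| = 777; area = 777/2; answer 777/2

777/2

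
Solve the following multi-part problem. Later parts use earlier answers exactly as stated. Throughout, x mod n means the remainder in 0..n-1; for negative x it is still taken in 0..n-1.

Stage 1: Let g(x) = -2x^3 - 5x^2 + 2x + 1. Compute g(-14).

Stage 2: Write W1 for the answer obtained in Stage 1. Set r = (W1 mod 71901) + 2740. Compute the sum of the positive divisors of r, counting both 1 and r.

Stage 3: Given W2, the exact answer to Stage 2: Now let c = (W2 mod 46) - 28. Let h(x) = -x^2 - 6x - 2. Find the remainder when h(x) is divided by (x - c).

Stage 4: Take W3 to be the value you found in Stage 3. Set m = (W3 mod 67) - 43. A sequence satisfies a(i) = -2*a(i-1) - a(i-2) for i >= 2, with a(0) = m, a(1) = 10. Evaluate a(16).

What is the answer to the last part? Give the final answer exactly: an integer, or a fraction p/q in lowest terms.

Stage 1: -2*(-14)^3 - 5*(-14)^2 + 2*(-14)^1 + 1 = (5488) + (-980) + (-28) + (1) = 4481; answer 4481
Stage 2: W1 = 4481; r = 7221; 7221 = 3 * 29 * 83; sigma = (1 + 3) * (1 + 29) * (1 + 83) = 4 * 30 * 84 = 10080; answer 10080
Stage 3: W2 = 10080; c = -22; remainder = value at the root: -1*(-22)^2 - 6*(-22)^1 - 2 = (-484) + (132) + (-2) = -354; answer -354
Stage 4: W3 = -354; m = 5; a(2) = -2*(10) - 1*(5) = -25; iterating: a(2)=-25, a(3)=40, a(4)=-55, a(5)=70, a(6)=-85, a(7)=100, a(8)=-115, a(9)=130, a(10)=-145, a(11)=160, a(12)=-175, a(13)=190, a(14)=-205, a(15)=220, a(16)=-235; answer -235

-235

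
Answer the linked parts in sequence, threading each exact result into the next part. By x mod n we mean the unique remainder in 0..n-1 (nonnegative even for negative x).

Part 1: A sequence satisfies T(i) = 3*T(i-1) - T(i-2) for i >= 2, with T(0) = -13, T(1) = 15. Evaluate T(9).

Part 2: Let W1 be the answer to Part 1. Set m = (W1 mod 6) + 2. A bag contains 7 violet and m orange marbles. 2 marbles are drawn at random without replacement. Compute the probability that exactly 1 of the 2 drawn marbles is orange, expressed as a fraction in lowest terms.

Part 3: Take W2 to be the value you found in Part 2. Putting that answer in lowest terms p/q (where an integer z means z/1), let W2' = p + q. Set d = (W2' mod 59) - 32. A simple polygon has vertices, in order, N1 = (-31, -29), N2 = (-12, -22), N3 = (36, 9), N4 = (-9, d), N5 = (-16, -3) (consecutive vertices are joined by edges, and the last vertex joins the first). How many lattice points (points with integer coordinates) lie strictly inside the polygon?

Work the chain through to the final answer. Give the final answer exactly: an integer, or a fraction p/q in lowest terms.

Part 1: T(2) = 3*(15) - 1*(-13) = 58; iterating: T(2)=58, T(3)=159, T(4)=419, T(5)=1098, T(6)=2875, T(7)=7527, T(8)=19706, T(9)=51591; answer 51591
Part 2: W1 = 51591; m = 5; total draws C(12,2) = 66; favorable C(5,1)*C(7,1) = 35; P = 35/66; answer 35/66
Part 3: W2 = 35/66; threaded value p + q = 101; d = 10; cross terms: (-31*-22 - -12*-29)=334, (-12*9 - 36*-22)=684, (36*10 - -9*9)=441, (-9*-3 - -16*10)=187, (-16*-29 - -31*-3)=371; twice the area = |2017| = 2017; area = 2017/2; boundary points = 1 + 1 + 1 + 1 + 1 = 5; strictly interior points = area - boundary/2 + 1 = 1007; answer 1007

1007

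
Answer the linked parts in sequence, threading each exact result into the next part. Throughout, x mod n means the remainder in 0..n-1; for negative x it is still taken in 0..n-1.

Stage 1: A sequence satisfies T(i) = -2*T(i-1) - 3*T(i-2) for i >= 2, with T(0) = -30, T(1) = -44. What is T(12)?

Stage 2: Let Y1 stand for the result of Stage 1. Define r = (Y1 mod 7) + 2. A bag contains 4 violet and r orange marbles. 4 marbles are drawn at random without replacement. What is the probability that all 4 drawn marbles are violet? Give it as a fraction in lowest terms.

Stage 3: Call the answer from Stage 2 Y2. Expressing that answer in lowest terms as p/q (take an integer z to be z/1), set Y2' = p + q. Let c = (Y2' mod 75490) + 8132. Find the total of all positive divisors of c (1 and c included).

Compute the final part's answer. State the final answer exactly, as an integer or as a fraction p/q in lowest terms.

15330

Stage 1: T(2) = -2*(-44) - 3*(-30) = 178; iterating: T(2)=178, T(3)=-224, T(4)=-86, T(5)=844, T(6)=-1430, T(7)=328, T(8)=3634, T(9)=-8252, T(10)=5602, T(11)=13552, T(12)=-43910; answer -43910
Stage 2: Y1 = -43910; r = 3; total draws C(7,4) = 35; favorable C(4,4) = 1; P = 1/35; answer 1/35
Stage 3: Y2 = 1/35; threaded value p + q = 36; c = 8168; 8168 = 2^3 * 1021; sigma = (1 + 2 + 4 + 8) * (1 + 1021) = 15 * 1022 = 15330; answer 15330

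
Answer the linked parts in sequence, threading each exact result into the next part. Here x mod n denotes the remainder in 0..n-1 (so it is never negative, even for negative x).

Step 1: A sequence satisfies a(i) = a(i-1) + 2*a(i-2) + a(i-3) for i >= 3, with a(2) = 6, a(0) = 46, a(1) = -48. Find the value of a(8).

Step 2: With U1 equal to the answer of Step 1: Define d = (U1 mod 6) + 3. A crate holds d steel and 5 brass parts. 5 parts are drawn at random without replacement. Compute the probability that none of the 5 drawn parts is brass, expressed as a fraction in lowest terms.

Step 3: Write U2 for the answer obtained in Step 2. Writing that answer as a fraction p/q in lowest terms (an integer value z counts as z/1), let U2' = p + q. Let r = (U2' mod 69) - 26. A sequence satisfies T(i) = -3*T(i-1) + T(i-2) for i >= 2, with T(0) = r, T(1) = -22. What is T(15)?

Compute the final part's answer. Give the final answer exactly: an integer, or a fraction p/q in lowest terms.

-564066334

Step 1: a(3) = 1*(6) + 2*(-48) + 1*(46) = -44; iterating: a(3)=-44, a(4)=-80, a(5)=-162, a(6)=-366, a(7)=-770, a(8)=-1664; answer -1664
Step 2: U1 = -1664; d = 7; total draws C(12,5) = 792; favorable C(7,5) = 21; P = 7/264; answer 7/264
Step 3: U2 = 7/264; threaded value p + q = 271; r = 38; T(2) = -3*(-22) + 1*(38) = 104; iterating: T(2)=104, T(3)=-334, T(4)=1106, T(5)=-3652, T(6)=12062, T(7)=-39838, T(8)=131576, T(9)=-434566, T(10)=1435274, T(11)=-4740388, T(12)=15656438, T(13)=-51709702, T(14)=170785544, T(15)=-564066334; answer -564066334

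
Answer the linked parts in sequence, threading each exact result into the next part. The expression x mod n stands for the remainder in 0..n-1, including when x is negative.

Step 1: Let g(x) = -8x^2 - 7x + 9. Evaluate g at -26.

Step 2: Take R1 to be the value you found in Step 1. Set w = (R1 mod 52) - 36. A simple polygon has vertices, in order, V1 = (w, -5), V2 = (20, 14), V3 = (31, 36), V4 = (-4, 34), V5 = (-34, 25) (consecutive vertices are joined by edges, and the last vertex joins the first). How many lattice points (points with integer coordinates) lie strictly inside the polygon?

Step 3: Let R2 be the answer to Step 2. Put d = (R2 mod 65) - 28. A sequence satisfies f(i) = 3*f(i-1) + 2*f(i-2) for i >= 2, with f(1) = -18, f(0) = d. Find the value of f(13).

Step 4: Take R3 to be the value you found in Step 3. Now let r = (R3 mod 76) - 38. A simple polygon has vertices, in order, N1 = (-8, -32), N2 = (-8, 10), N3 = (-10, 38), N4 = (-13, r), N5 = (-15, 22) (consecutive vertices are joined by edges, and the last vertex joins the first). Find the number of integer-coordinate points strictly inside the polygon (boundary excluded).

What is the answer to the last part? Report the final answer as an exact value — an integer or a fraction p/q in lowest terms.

164

Step 1: -8*(-26)^2 - 7*(-26)^1 + 9 = (-5408) + (182) + (9) = -5217; answer -5217
Step 2: R1 = -5217; w = -1; cross terms: (-1*14 - 20*-5)=86, (20*36 - 31*14)=286, (31*34 - -4*36)=1198, (-4*25 - -34*34)=1056, (-34*-5 - -1*25)=195; twice the area = |2821| = 2821; area = 2821/2; boundary points = 1 + 11 + 1 + 3 + 3 = 19; strictly interior points = area - boundary/2 + 1 = 1402; answer 1402
Step 3: R2 = 1402; d = 9; f(2) = 3*(-18) + 2*(9) = -36; iterating: f(2)=-36, f(3)=-144, f(4)=-504, f(5)=-1800, f(6)=-6408, f(7)=-22824, f(8)=-81288, f(9)=-289512, f(10)=-1031112, f(11)=-3672360, f(12)=-13079304, f(13)=-46582632; answer -46582632
Step 4: R3 = -46582632; r = 10; cross terms: (-8*10 - -8*-32)=-336, (-8*38 - -10*10)=-204, (-10*10 - -13*38)=394, (-13*22 - -15*10)=-136, (-15*-32 - -8*22)=656; twice the area = |374| = 374; area = 187; boundary points = 42 + 2 + 1 + 2 + 1 = 48; strictly interior points = area - boundary/2 + 1 = 164; answer 164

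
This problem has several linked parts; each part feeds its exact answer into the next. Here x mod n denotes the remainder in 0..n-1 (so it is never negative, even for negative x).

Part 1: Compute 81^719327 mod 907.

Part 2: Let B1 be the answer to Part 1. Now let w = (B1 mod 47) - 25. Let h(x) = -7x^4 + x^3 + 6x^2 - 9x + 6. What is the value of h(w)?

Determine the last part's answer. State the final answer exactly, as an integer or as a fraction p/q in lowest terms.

-1349643

Part 1: squarings mod 907: 81^1=81, 81^2=212, 81^4=501, 81^8=669, 81^16=410, 81^32=305, 81^64=511, 81^128=812, 81^256=862, 81^512=211, 81^1024=78, 81^2048=642, 81^4096=386, 81^8192=248, 81^16384=735, 81^32768=560, 81^65536=685, 81^131072=306, 81^262144=215, 81^524288=875; 81^719327 = 81^1 * 81^2 * 81^4 * 81^8 * 81^16 * 81^64 * 81^128 * 81^256 * 81^2048 * 81^4096 * 81^8192 * 81^16384 * 81^32768 * 81^131072 * 81^524288 = 516 (mod 907); answer 516
Part 2: B1 = 516; w = 21; -7*(21)^4 + 1*(21)^3 + 6*(21)^2 - 9*(21)^1 + 6 = (-1361367) + (9261) + (2646) + (-189) + (6) = -1349643; answer -1349643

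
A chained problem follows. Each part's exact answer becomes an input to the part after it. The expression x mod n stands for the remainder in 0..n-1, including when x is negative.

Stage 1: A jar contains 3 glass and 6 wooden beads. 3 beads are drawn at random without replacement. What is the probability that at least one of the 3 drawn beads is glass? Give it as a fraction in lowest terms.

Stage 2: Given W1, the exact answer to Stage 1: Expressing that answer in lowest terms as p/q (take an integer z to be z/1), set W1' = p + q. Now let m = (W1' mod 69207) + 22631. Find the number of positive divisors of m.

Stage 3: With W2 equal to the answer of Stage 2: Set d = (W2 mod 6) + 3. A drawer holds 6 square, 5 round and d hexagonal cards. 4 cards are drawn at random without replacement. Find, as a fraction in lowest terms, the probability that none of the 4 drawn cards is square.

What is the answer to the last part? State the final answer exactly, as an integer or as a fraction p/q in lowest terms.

Stage 1: total draws C(9,3) = 84; complement C(6,3) = 20; favorable 84 - 20 = 64; P = 16/21; answer 16/21
Stage 2: W1 = 16/21; threaded value p + q = 37; m = 22668; 22668 = 2^2 * 3 * 1889; number of divisors = (2+1) * (1+1) * (1+1) = 12; answer 12
Stage 3: W2 = 12; d = 3; total draws C(14,4) = 1001; favorable C(8,4) = 70; P = 10/143; answer 10/143

10/143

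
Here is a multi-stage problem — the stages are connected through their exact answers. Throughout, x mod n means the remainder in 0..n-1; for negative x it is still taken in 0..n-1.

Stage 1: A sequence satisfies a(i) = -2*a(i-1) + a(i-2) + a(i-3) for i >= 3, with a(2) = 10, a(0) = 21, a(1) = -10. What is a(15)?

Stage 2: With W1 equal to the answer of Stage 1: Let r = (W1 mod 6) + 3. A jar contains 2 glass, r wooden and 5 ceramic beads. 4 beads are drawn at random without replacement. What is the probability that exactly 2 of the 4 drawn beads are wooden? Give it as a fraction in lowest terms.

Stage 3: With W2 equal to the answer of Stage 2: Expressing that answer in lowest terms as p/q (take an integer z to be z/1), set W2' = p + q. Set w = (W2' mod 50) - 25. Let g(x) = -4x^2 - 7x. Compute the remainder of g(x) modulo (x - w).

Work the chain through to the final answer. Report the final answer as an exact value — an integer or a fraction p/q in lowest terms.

Stage 1: a(3) = -2*(10) + 1*(-10) + 1*(21) = -9; iterating: a(3)=-9, a(4)=18, a(5)=-35, a(6)=79, a(7)=-175, a(8)=394, a(9)=-884, a(10)=1987, a(11)=-4464, a(12)=10031, a(13)=-22539, a(14)=50645, a(15)=-113798; answer -113798
Stage 2: W1 = -113798; r = 7; total draws C(14,4) = 1001; favorable C(7,2)*C(7,2) = 441; P = 63/143; answer 63/143
Stage 3: W2 = 63/143; threaded value p + q = 206; w = -19; remainder = value at the root: -4*(-19)^2 - 7*(-19)^1 = (-1444) + (133) = -1311; answer -1311

-1311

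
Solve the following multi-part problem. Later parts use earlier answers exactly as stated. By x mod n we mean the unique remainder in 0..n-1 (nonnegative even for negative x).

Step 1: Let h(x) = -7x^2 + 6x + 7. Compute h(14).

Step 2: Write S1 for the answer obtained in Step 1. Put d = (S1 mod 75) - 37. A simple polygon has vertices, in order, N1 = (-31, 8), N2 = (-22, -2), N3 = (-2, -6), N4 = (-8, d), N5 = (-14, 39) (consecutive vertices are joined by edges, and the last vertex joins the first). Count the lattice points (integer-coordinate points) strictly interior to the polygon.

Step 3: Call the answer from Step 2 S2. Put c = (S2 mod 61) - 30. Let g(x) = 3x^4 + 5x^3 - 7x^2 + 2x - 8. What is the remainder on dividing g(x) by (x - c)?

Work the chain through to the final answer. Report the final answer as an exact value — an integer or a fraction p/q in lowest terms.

Step 1: -7*(14)^2 + 6*(14)^1 + 7 = (-1372) + (84) + (7) = -1281; answer -1281
Step 2: S1 = -1281; d = 32; cross terms: (-31*-2 - -22*8)=238, (-22*-6 - -2*-2)=128, (-2*32 - -8*-6)=-112, (-8*39 - -14*32)=136, (-14*8 - -31*39)=1097; twice the area = |1487| = 1487; area = 1487/2; boundary points = 1 + 4 + 2 + 1 + 1 = 9; strictly interior points = area - boundary/2 + 1 = 740; answer 740
Step 3: S2 = 740; c = -22; remainder = value at the root: 3*(-22)^4 + 5*(-22)^3 - 7*(-22)^2 + 2*(-22)^1 - 8 = (702768) + (-53240) + (-3388) + (-44) + (-8) = 646088; answer 646088

646088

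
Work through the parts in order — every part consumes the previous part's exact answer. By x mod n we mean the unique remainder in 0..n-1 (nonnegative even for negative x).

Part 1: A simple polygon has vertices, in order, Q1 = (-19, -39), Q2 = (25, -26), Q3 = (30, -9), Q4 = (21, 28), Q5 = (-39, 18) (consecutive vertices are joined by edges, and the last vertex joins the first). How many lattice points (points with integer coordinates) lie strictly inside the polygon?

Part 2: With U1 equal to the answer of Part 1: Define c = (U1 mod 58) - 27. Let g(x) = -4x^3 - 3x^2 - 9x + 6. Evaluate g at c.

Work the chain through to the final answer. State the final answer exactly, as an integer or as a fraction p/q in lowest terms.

Part 1: cross terms: (-19*-26 - 25*-39)=1469, (25*-9 - 30*-26)=555, (30*28 - 21*-9)=1029, (21*18 - -39*28)=1470, (-39*-39 - -19*18)=1863; twice the area = |6386| = 6386; area = 3193; boundary points = 1 + 1 + 1 + 10 + 1 = 14; strictly interior points = area - boundary/2 + 1 = 3187; answer 3187
Part 2: U1 = 3187; c = 28; -4*(28)^3 - 3*(28)^2 - 9*(28)^1 + 6 = (-87808) + (-2352) + (-252) + (6) = -90406; answer -90406

-90406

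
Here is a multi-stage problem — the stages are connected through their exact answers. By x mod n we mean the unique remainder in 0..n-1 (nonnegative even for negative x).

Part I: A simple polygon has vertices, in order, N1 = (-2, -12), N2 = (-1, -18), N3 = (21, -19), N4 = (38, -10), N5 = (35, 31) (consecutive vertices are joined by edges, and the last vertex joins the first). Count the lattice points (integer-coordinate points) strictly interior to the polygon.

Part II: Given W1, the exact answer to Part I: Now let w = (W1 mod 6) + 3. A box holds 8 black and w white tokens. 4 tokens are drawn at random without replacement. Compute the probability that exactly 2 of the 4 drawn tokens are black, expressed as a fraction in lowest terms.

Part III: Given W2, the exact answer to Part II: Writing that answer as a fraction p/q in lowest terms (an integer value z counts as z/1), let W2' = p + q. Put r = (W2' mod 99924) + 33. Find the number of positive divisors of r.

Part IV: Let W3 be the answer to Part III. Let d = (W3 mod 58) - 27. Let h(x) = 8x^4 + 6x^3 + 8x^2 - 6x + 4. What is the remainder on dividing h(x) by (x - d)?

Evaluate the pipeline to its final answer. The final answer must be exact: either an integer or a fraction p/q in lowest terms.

1004420

Part I: cross terms: (-2*-18 - -1*-12)=24, (-1*-19 - 21*-18)=397, (21*-10 - 38*-19)=512, (38*31 - 35*-10)=1528, (35*-12 - -2*31)=-358; twice the area = |2103| = 2103; area = 2103/2; boundary points = 1 + 1 + 1 + 1 + 1 = 5; strictly interior points = area - boundary/2 + 1 = 1050; answer 1050
Part II: W1 = 1050; w = 3; total draws C(11,4) = 330; favorable C(8,2)*C(3,2) = 84; P = 14/55; answer 14/55
Part III: W2 = 14/55; threaded value p + q = 69; r = 102; 102 = 2 * 3 * 17; number of divisors = (1+1) * (1+1) * (1+1) = 8; answer 8
Part IV: W3 = 8; d = -19; remainder = value at the root: 8*(-19)^4 + 6*(-19)^3 + 8*(-19)^2 - 6*(-19)^1 + 4 = (1042568) + (-41154) + (2888) + (114) + (4) = 1004420; answer 1004420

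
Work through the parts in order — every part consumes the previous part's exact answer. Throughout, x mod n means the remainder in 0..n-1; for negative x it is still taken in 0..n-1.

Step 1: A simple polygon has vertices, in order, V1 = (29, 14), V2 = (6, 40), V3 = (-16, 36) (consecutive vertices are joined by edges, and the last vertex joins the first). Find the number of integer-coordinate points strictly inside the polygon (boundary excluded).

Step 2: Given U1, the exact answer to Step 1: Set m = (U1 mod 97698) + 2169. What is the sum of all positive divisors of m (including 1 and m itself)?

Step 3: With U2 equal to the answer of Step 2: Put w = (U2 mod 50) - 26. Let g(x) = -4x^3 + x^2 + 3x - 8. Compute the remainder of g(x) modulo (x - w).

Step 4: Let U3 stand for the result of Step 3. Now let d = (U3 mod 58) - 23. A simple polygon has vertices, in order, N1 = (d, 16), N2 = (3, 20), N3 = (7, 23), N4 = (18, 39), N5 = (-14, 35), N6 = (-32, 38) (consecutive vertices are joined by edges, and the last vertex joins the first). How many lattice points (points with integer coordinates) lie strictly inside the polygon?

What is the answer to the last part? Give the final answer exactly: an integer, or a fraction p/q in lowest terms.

662

Step 1: cross terms: (29*40 - 6*14)=1076, (6*36 - -16*40)=856, (-16*14 - 29*36)=-1268; twice the area = |664| = 664; area = 332; boundary points = 1 + 2 + 1 = 4; strictly interior points = area - boundary/2 + 1 = 331; answer 331
Step 2: U1 = 331; m = 2500; 2500 = 2^2 * 5^4; sigma = (1 + 2 + 4) * (1 + 5 + 25 + 125 + 625) = 7 * 781 = 5467; answer 5467
Step 3: U2 = 5467; w = -9; remainder = value at the root: -4*(-9)^3 + 1*(-9)^2 + 3*(-9)^1 - 8 = (2916) + (81) + (-27) + (-8) = 2962; answer 2962
Step 4: U3 = 2962; d = -19; cross terms: (-19*20 - 3*16)=-428, (3*23 - 7*20)=-71, (7*39 - 18*23)=-141, (18*35 - -14*39)=1176, (-14*38 - -32*35)=588, (-32*16 - -19*38)=210; twice the area = |1334| = 1334; area = 667; boundary points = 2 + 1 + 1 + 4 + 3 + 1 = 12; strictly interior points = area - boundary/2 + 1 = 662; answer 662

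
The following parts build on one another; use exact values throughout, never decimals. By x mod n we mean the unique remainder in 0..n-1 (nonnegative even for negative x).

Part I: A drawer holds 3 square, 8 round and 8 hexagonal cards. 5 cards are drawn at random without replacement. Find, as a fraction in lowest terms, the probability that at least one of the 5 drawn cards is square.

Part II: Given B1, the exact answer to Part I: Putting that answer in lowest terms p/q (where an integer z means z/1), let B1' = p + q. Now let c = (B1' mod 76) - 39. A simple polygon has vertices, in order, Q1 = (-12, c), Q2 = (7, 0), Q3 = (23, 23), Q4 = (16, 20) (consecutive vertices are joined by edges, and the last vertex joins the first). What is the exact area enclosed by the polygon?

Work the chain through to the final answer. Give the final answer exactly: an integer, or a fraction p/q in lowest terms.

314

Part I: total draws C(19,5) = 11628; complement C(16,5) = 4368; favorable 11628 - 4368 = 7260; P = 605/969; answer 605/969
Part II: B1 = 605/969; threaded value p + q = 1574; c = 15; cross terms: (-12*0 - 7*15)=-105, (7*23 - 23*0)=161, (23*20 - 16*23)=92, (16*15 - -12*20)=480; twice the area = |628| = 628; area = 314; answer 314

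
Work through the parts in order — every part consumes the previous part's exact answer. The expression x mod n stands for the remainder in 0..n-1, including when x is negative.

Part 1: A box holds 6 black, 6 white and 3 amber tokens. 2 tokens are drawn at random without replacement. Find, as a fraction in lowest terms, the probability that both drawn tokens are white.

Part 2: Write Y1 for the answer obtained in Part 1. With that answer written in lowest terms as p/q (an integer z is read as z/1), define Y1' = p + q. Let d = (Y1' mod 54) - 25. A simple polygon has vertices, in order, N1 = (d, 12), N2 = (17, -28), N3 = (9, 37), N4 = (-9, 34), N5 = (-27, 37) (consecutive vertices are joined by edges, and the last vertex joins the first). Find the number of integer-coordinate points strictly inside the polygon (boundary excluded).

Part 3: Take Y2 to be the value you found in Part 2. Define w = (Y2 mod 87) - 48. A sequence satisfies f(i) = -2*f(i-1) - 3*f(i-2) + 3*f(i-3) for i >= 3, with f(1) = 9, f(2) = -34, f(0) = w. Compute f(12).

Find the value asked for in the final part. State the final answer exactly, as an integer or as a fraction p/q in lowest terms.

Part 1: total draws C(15,2) = 105; favorable C(6,2) = 15; P = 1/7; answer 1/7
Part 2: Y1 = 1/7; threaded value p + q = 8; d = -17; cross terms: (-17*-28 - 17*12)=272, (17*37 - 9*-28)=881, (9*34 - -9*37)=639, (-9*37 - -27*34)=585, (-27*12 - -17*37)=305; twice the area = |2682| = 2682; area = 1341; boundary points = 2 + 1 + 3 + 3 + 5 = 14; strictly interior points = area - boundary/2 + 1 = 1335; answer 1335
Part 3: Y2 = 1335; w = -18; f(3) = -2*(-34) - 3*(9) + 3*(-18) = -13; iterating: f(3)=-13, f(4)=155, f(5)=-373, f(6)=242, f(7)=1100, f(8)=-4045, f(9)=5516, f(10)=4403, f(11)=-37489, f(12)=78317; answer 78317

78317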